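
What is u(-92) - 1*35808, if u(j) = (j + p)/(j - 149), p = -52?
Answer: -8629584/241 ≈ -35807.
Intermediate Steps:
u(j) = (-52 + j)/(-149 + j) (u(j) = (j - 52)/(j - 149) = (-52 + j)/(-149 + j))
u(-92) - 1*35808 = (-52 - 92)/(-149 - 92) - 1*35808 = -144/(-241) - 35808 = -1/241*(-144) - 35808 = 144/241 - 35808 = -8629584/241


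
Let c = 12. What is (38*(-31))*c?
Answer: -14136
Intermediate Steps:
(38*(-31))*c = (38*(-31))*12 = -1178*12 = -14136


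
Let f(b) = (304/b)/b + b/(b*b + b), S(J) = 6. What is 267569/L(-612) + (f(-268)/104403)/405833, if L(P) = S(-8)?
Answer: 4529348568023904399019/101566666572523074 ≈ 44595.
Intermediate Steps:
L(P) = 6
f(b) = 304/b**2 + b/(b + b**2) (f(b) = 304/b**2 + b/(b**2 + b) = 304/b**2 + b/(b + b**2))
267569/L(-612) + (f(-268)/104403)/405833 = 267569/6 + (((304 + (-268)**2 + 304*(-268))/((-268)**2*(1 - 268)))/104403)/405833 = 267569*(1/6) + (((1/71824)*(304 + 71824 - 81472)/(-267))*(1/104403))*(1/405833) = 267569/6 + (((1/71824)*(-1/267)*(-9344))*(1/104403))*(1/405833) = 267569/6 + ((584/1198563)*(1/104403))*(1/405833) = 267569/6 + (584/125133572889)*(1/405833) = 267569/6 + 584/50783333286261537 = 4529348568023904399019/101566666572523074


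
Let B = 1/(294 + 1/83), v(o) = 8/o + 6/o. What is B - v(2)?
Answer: -170738/24403 ≈ -6.9966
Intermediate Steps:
v(o) = 14/o
B = 83/24403 (B = 1/(294 + 1/83) = 1/(24403/83) = 83/24403 ≈ 0.0034012)
B - v(2) = 83/24403 - 14/2 = 83/24403 - 1*7 = 83/24403 - 7 = -170738/24403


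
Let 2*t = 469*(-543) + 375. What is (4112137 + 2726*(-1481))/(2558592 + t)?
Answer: 24977/810482 ≈ 0.030817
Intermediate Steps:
t = -127146 (t = (469*(-543) + 375)/2 = (-254667 + 375)/2 = (1/2)*(-254292) = -127146)
(4112137 + 2726*(-1481))/(2558592 + t) = (4112137 + 2726*(-1481))/(2558592 - 127146) = (4112137 - 4037206)/2431446 = 74931*(1/2431446) = 24977/810482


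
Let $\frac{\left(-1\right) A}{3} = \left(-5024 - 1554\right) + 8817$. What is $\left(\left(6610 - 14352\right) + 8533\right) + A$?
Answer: $-5926$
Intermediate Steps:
$A = -6717$ ($A = - 3 \left(\left(-5024 - 1554\right) + 8817\right) = - 3 \left(-6578 + 8817\right) = \left(-3\right) 2239 = -6717$)
$\left(\left(6610 - 14352\right) + 8533\right) + A = \left(\left(6610 - 14352\right) + 8533\right) - 6717 = \left(-7742 + 8533\right) - 6717 = 791 - 6717 = -5926$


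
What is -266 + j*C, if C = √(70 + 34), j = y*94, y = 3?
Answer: -266 + 564*√26 ≈ 2609.8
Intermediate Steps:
j = 282 (j = 3*94 = 282)
C = 2*√26 (C = √104 = 2*√26 ≈ 10.198)
-266 + j*C = -266 + 282*(2*√26) = -266 + 564*√26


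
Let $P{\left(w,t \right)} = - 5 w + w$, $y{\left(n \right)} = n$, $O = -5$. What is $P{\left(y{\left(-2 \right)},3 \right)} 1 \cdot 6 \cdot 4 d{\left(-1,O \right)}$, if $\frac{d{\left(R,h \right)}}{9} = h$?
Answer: $-8640$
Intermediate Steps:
$d{\left(R,h \right)} = 9 h$
$P{\left(w,t \right)} = - 4 w$
$P{\left(y{\left(-2 \right)},3 \right)} 1 \cdot 6 \cdot 4 d{\left(-1,O \right)} = \left(-4\right) \left(-2\right) 1 \cdot 6 \cdot 4 \cdot 9 \left(-5\right) = 8 \cdot 6 \cdot 4 \left(-45\right) = 8 \cdot 24 \left(-45\right) = 192 \left(-45\right) = -8640$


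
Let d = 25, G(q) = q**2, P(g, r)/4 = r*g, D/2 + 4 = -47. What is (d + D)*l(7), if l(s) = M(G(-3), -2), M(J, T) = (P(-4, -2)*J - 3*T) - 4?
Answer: -22330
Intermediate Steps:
D = -102 (D = -8 + 2*(-47) = -8 - 94 = -102)
P(g, r) = 4*g*r (P(g, r) = 4*(r*g) = 4*(g*r) = 4*g*r)
M(J, T) = -4 - 3*T + 32*J (M(J, T) = ((4*(-4)*(-2))*J - 3*T) - 4 = (32*J - 3*T) - 4 = (-3*T + 32*J) - 4 = -4 - 3*T + 32*J)
l(s) = 290 (l(s) = -4 - 3*(-2) + 32*(-3)**2 = -4 + 6 + 32*9 = -4 + 6 + 288 = 290)
(d + D)*l(7) = (25 - 102)*290 = -77*290 = -22330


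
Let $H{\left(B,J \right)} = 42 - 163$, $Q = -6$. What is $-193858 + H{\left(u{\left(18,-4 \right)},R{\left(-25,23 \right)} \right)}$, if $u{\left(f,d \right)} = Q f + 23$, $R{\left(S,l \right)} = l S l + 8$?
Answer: $-193979$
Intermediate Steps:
$R{\left(S,l \right)} = 8 + S l^{2}$ ($R{\left(S,l \right)} = S l l + 8 = S l^{2} + 8 = 8 + S l^{2}$)
$u{\left(f,d \right)} = 23 - 6 f$ ($u{\left(f,d \right)} = - 6 f + 23 = 23 - 6 f$)
$H{\left(B,J \right)} = -121$
$-193858 + H{\left(u{\left(18,-4 \right)},R{\left(-25,23 \right)} \right)} = -193858 - 121 = -193979$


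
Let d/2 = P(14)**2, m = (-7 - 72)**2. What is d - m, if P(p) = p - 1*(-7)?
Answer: -5359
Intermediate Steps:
P(p) = 7 + p (P(p) = p + 7 = 7 + p)
m = 6241 (m = (-79)**2 = 6241)
d = 882 (d = 2*(7 + 14)**2 = 2*21**2 = 2*441 = 882)
d - m = 882 - 1*6241 = 882 - 6241 = -5359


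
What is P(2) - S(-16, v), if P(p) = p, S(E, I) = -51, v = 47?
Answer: 53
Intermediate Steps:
P(2) - S(-16, v) = 2 - 1*(-51) = 2 + 51 = 53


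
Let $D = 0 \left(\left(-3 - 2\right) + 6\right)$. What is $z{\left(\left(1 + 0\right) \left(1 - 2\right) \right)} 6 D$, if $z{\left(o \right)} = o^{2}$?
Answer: $0$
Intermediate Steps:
$D = 0$ ($D = 0 \left(\left(-3 - 2\right) + 6\right) = 0 \left(-5 + 6\right) = 0 \cdot 1 = 0$)
$z{\left(\left(1 + 0\right) \left(1 - 2\right) \right)} 6 D = \left(\left(1 + 0\right) \left(1 - 2\right)\right)^{2} \cdot 6 \cdot 0 = \left(1 \left(-1\right)\right)^{2} \cdot 6 \cdot 0 = \left(-1\right)^{2} \cdot 6 \cdot 0 = 1 \cdot 6 \cdot 0 = 6 \cdot 0 = 0$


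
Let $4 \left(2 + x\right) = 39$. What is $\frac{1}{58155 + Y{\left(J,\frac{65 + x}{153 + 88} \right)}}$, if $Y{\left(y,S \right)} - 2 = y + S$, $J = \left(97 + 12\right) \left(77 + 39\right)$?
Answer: $\frac{964}{68252455} \approx 1.4124 \cdot 10^{-5}$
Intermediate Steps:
$x = \frac{31}{4}$ ($x = -2 + \frac{1}{4} \cdot 39 = -2 + \frac{39}{4} = \frac{31}{4} \approx 7.75$)
$J = 12644$ ($J = 109 \cdot 116 = 12644$)
$Y{\left(y,S \right)} = 2 + S + y$ ($Y{\left(y,S \right)} = 2 + \left(y + S\right) = 2 + \left(S + y\right) = 2 + S + y$)
$\frac{1}{58155 + Y{\left(J,\frac{65 + x}{153 + 88} \right)}} = \frac{1}{58155 + \left(2 + \frac{65 + \frac{31}{4}}{153 + 88} + 12644\right)} = \frac{1}{58155 + \left(2 + \frac{291}{4 \cdot 241} + 12644\right)} = \frac{1}{58155 + \left(2 + \frac{291}{4} \cdot \frac{1}{241} + 12644\right)} = \frac{1}{58155 + \left(2 + \frac{291}{964} + 12644\right)} = \frac{1}{58155 + \frac{12191035}{964}} = \frac{1}{\frac{68252455}{964}} = \frac{964}{68252455}$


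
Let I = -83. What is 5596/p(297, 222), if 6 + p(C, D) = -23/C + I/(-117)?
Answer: -10803078/10363 ≈ -1042.5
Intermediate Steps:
p(C, D) = -619/117 - 23/C (p(C, D) = -6 + (-23/C - 83/(-117)) = -6 + (-23/C - 83*(-1/117)) = -6 + (-23/C + 83/117) = -6 + (83/117 - 23/C) = -619/117 - 23/C)
5596/p(297, 222) = 5596/(-619/117 - 23/297) = 5596/(-20726/3861) = 5596*(-3861/20726) = -10803078/10363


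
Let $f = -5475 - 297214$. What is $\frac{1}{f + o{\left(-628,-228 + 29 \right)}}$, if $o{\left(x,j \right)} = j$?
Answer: $- \frac{1}{302888} \approx -3.3015 \cdot 10^{-6}$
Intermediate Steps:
$f = -302689$ ($f = -5475 - 297214 = -302689$)
$\frac{1}{f + o{\left(-628,-228 + 29 \right)}} = \frac{1}{-302689 + \left(-228 + 29\right)} = \frac{1}{-302689 - 199} = \frac{1}{-302888} = - \frac{1}{302888}$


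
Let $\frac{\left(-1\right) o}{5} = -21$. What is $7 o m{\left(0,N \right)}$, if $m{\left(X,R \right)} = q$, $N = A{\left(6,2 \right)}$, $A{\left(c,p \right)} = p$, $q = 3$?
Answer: $2205$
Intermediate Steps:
$N = 2$
$o = 105$ ($o = \left(-5\right) \left(-21\right) = 105$)
$m{\left(X,R \right)} = 3$
$7 o m{\left(0,N \right)} = 7 \cdot 105 \cdot 3 = 735 \cdot 3 = 2205$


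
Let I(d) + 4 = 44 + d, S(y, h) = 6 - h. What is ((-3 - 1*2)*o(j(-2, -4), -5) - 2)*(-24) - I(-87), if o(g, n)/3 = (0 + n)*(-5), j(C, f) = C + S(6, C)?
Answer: 9095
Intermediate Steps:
j(C, f) = 6 (j(C, f) = C + (6 - C) = 6)
I(d) = 40 + d (I(d) = -4 + (44 + d) = 40 + d)
o(g, n) = -15*n (o(g, n) = 3*((0 + n)*(-5)) = 3*(n*(-5)) = 3*(-5*n) = -15*n)
((-3 - 1*2)*o(j(-2, -4), -5) - 2)*(-24) - I(-87) = ((-3 - 1*2)*(-15*(-5)) - 2)*(-24) - (40 - 87) = ((-3 - 2)*75 - 2)*(-24) - 1*(-47) = (-5*75 - 2)*(-24) + 47 = (-375 - 2)*(-24) + 47 = -377*(-24) + 47 = 9048 + 47 = 9095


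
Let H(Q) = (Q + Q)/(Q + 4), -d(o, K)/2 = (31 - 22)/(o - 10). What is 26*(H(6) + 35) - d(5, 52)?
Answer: 4688/5 ≈ 937.60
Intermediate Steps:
d(o, K) = -18/(-10 + o) (d(o, K) = -2*(31 - 22)/(o - 10) = -18/(-10 + o))
H(Q) = 2*Q/(4 + Q) (H(Q) = (2*Q)/(4 + Q) = 2*Q/(4 + Q))
26*(H(6) + 35) - d(5, 52) = 26*(2*6/(4 + 6) + 35) - (-18)/(-10 + 5) = 26*(2*6/10 + 35) - (-18)/(-5) = 26*(2*6*(⅒) + 35) - (-18)*(-1)/5 = 26*(6/5 + 35) - 1*18/5 = 26*(181/5) - 18/5 = 4706/5 - 18/5 = 4688/5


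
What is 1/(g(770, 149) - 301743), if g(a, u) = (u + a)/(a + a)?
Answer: -1540/464683301 ≈ -3.3141e-6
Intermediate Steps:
g(a, u) = (a + u)/(2*a) (g(a, u) = (a + u)/((2*a)) = (a + u)*(1/(2*a)) = (a + u)/(2*a))
1/(g(770, 149) - 301743) = 1/((½)*(770 + 149)/770 - 301743) = 1/((½)*(1/770)*919 - 301743) = 1/(919/1540 - 301743) = 1/(-464683301/1540) = -1540/464683301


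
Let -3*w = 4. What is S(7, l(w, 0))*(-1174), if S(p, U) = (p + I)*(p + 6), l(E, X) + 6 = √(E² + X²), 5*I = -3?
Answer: -488384/5 ≈ -97677.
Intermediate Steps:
I = -⅗ (I = (⅕)*(-3) = -⅗ ≈ -0.60000)
w = -4/3 (w = -⅓*4 = -4/3 ≈ -1.3333)
l(E, X) = -6 + √(E² + X²)
S(p, U) = (6 + p)*(-⅗ + p) (S(p, U) = (p - ⅗)*(p + 6) = (-⅗ + p)*(6 + p) = (6 + p)*(-⅗ + p))
S(7, l(w, 0))*(-1174) = (-18/5 + 7² + (27/5)*7)*(-1174) = (-18/5 + 49 + 189/5)*(-1174) = (416/5)*(-1174) = -488384/5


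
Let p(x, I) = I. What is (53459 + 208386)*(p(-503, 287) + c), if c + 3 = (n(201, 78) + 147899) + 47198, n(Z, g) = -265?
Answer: 51090149020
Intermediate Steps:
c = 194829 (c = -3 + ((-265 + 147899) + 47198) = -3 + (147634 + 47198) = -3 + 194832 = 194829)
(53459 + 208386)*(p(-503, 287) + c) = (53459 + 208386)*(287 + 194829) = 261845*195116 = 51090149020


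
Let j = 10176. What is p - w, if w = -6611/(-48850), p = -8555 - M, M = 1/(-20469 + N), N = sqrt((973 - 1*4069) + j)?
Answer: -58365486243685797/6822275078950 + 2*sqrt(1770)/418972881 ≈ -8555.1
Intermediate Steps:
N = 2*sqrt(1770) (N = sqrt((973 - 1*4069) + 10176) = sqrt((973 - 4069) + 10176) = sqrt(-3096 + 10176) = sqrt(7080) = 2*sqrt(1770) ≈ 84.143)
M = 1/(-20469 + 2*sqrt(1770)) ≈ -4.9056e-5
p = -1194770992162/139657627 + 2*sqrt(1770)/418972881 (p = -8555 - (-6823/139657627 - 2*sqrt(1770)/418972881) = -8555 + (6823/139657627 + 2*sqrt(1770)/418972881) = -1194770992162/139657627 + 2*sqrt(1770)/418972881 ≈ -8555.0)
w = 6611/48850 (w = -6611*(-1/48850) = 6611/48850 ≈ 0.13533)
p - w = (-1194770992162/139657627 + 2*sqrt(1770)/418972881) - 1*6611/48850 = (-1194770992162/139657627 + 2*sqrt(1770)/418972881) - 6611/48850 = -58365486243685797/6822275078950 + 2*sqrt(1770)/418972881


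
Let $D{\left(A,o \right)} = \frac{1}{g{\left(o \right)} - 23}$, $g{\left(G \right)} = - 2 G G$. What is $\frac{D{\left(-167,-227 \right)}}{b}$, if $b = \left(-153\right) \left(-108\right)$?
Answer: $- \frac{1}{1703310444} \approx -5.8709 \cdot 10^{-10}$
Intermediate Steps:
$g{\left(G \right)} = - 2 G^{2}$
$b = 16524$
$D{\left(A,o \right)} = \frac{1}{-23 - 2 o^{2}}$ ($D{\left(A,o \right)} = \frac{1}{- 2 o^{2} - 23} = \frac{1}{-23 - 2 o^{2}}$)
$\frac{D{\left(-167,-227 \right)}}{b} = \frac{\left(-1\right) \frac{1}{23 + 2 \left(-227\right)^{2}}}{16524} = - \frac{1}{23 + 2 \cdot 51529} \cdot \frac{1}{16524} = - \frac{1}{23 + 103058} \cdot \frac{1}{16524} = - \frac{1}{103081} \cdot \frac{1}{16524} = \left(-1\right) \frac{1}{103081} \cdot \frac{1}{16524} = \left(- \frac{1}{103081}\right) \frac{1}{16524} = - \frac{1}{1703310444}$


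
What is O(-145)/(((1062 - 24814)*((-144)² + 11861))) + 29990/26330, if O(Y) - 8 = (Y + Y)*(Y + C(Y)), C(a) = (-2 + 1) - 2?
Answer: 290230569829/254823038069 ≈ 1.1390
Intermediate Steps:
C(a) = -3 (C(a) = -1 - 2 = -3)
O(Y) = 8 + 2*Y*(-3 + Y) (O(Y) = 8 + (Y + Y)*(Y - 3) = 8 + (2*Y)*(-3 + Y) = 8 + 2*Y*(-3 + Y))
O(-145)/(((1062 - 24814)*((-144)² + 11861))) + 29990/26330 = (8 - 6*(-145) + 2*(-145)²)/(((1062 - 24814)*((-144)² + 11861))) + 29990/26330 = (8 + 870 + 2*21025)/((-23752*(20736 + 11861))) + 29990*(1/26330) = (8 + 870 + 42050)/((-23752*32597)) + 2999/2633 = 42928/(-774243944) + 2999/2633 = 42928*(-1/774243944) + 2999/2633 = -5366/96780493 + 2999/2633 = 290230569829/254823038069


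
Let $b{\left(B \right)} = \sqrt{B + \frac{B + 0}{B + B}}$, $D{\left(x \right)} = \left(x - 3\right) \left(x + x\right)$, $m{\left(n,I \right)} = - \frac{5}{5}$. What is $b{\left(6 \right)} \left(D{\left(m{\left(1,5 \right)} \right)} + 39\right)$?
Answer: $\frac{47 \sqrt{26}}{2} \approx 119.83$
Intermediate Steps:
$m{\left(n,I \right)} = -1$ ($m{\left(n,I \right)} = \left(-5\right) \frac{1}{5} = -1$)
$D{\left(x \right)} = 2 x \left(-3 + x\right)$ ($D{\left(x \right)} = \left(-3 + x\right) 2 x = 2 x \left(-3 + x\right)$)
$b{\left(B \right)} = \sqrt{\frac{1}{2} + B}$ ($b{\left(B \right)} = \sqrt{B + \frac{B}{2 B}} = \sqrt{B + B \frac{1}{2 B}} = \sqrt{B + \frac{1}{2}} = \sqrt{\frac{1}{2} + B}$)
$b{\left(6 \right)} \left(D{\left(m{\left(1,5 \right)} \right)} + 39\right) = \frac{\sqrt{2 + 4 \cdot 6}}{2} \left(2 \left(-1\right) \left(-3 - 1\right) + 39\right) = \frac{\sqrt{2 + 24}}{2} \left(2 \left(-1\right) \left(-4\right) + 39\right) = \frac{\sqrt{26}}{2} \left(8 + 39\right) = \frac{\sqrt{26}}{2} \cdot 47 = \frac{47 \sqrt{26}}{2}$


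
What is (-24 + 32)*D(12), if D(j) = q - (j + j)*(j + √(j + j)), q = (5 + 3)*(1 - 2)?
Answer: -2368 - 384*√6 ≈ -3308.6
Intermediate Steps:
q = -8 (q = 8*(-1) = -8)
D(j) = -8 - 2*j*(j + √2*√j) (D(j) = -8 - (j + j)*(j + √(j + j)) = -8 - 2*j*(j + √(2*j)) = -8 - 2*j*(j + √2*√j))
(-24 + 32)*D(12) = (-24 + 32)*(-8 - 2*12² - 2*√2*12^(3/2)) = 8*(-8 - 2*144 - 2*√2*24*√3) = 8*(-8 - 288 - 48*√6) = 8*(-296 - 48*√6) = -2368 - 384*√6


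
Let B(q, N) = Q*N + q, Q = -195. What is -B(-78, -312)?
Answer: -60762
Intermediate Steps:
B(q, N) = q - 195*N (B(q, N) = -195*N + q = q - 195*N)
-B(-78, -312) = -(-78 - 195*(-312)) = -(-78 + 60840) = -1*60762 = -60762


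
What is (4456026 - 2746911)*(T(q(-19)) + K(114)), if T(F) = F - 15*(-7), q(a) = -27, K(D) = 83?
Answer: 275167515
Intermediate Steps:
T(F) = 105 + F (T(F) = F + 105 = 105 + F)
(4456026 - 2746911)*(T(q(-19)) + K(114)) = (4456026 - 2746911)*((105 - 27) + 83) = 1709115*(78 + 83) = 1709115*161 = 275167515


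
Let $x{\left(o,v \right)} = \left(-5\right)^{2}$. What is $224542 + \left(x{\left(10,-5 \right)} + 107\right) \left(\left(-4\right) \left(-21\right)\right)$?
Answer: $235630$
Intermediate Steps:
$x{\left(o,v \right)} = 25$
$224542 + \left(x{\left(10,-5 \right)} + 107\right) \left(\left(-4\right) \left(-21\right)\right) = 224542 + \left(25 + 107\right) \left(\left(-4\right) \left(-21\right)\right) = 224542 + 132 \cdot 84 = 224542 + 11088 = 235630$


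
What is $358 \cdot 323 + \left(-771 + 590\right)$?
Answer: $115453$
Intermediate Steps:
$358 \cdot 323 + \left(-771 + 590\right) = 115634 - 181 = 115453$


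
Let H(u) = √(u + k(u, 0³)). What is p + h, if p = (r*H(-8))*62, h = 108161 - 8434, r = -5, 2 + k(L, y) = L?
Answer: 99727 - 930*I*√2 ≈ 99727.0 - 1315.2*I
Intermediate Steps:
k(L, y) = -2 + L
h = 99727
H(u) = √(-2 + 2*u) (H(u) = √(u + (-2 + u)) = √(-2 + 2*u))
p = -930*I*√2 (p = -5*√(-2 + 2*(-8))*62 = -5*√(-2 - 16)*62 = -15*I*√2*62 = -930*I*√2 ≈ -1315.2*I)
p + h = -930*I*√2 + 99727 = 99727 - 930*I*√2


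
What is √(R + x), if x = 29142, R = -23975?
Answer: √5167 ≈ 71.882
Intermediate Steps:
√(R + x) = √(-23975 + 29142) = √5167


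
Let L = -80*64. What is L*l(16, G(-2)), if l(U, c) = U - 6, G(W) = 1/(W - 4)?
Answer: -51200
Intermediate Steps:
G(W) = 1/(-4 + W)
L = -5120
l(U, c) = -6 + U
L*l(16, G(-2)) = -5120*(-6 + 16) = -5120*10 = -51200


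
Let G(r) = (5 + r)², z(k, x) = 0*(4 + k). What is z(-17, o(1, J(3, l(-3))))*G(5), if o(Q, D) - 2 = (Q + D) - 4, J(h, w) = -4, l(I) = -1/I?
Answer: 0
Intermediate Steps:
o(Q, D) = -2 + D + Q (o(Q, D) = 2 + ((Q + D) - 4) = 2 + ((D + Q) - 4) = 2 + (-4 + D + Q) = -2 + D + Q)
z(k, x) = 0
z(-17, o(1, J(3, l(-3))))*G(5) = 0*(5 + 5)² = 0*10² = 0*100 = 0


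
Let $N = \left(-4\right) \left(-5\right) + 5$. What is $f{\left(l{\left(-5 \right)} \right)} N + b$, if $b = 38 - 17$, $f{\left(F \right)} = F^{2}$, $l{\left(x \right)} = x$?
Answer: $646$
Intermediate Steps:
$N = 25$ ($N = 20 + 5 = 25$)
$b = 21$ ($b = 38 - 17 = 21$)
$f{\left(l{\left(-5 \right)} \right)} N + b = \left(-5\right)^{2} \cdot 25 + 21 = 25 \cdot 25 + 21 = 625 + 21 = 646$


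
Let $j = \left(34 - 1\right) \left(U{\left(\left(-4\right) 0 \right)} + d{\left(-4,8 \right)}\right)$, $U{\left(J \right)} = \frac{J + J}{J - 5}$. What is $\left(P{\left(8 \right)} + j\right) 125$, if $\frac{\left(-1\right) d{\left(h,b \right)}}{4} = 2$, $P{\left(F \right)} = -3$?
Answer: $-33375$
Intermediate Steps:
$U{\left(J \right)} = \frac{2 J}{-5 + J}$
$d{\left(h,b \right)} = -8$ ($d{\left(h,b \right)} = \left(-4\right) 2 = -8$)
$j = -264$ ($j = \left(34 - 1\right) \left(\frac{2 \left(\left(-4\right) 0\right)}{-5 - 0} - 8\right) = 33 \left(2 \cdot 0 \frac{1}{-5 + 0} - 8\right) = 33 \left(2 \cdot 0 \frac{1}{-5} - 8\right) = 33 \left(2 \cdot 0 \left(- \frac{1}{5}\right) - 8\right) = 33 \left(0 - 8\right) = 33 \left(-8\right) = -264$)
$\left(P{\left(8 \right)} + j\right) 125 = \left(-3 - 264\right) 125 = \left(-267\right) 125 = -33375$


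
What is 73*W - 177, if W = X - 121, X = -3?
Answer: -9229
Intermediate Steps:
W = -124 (W = -3 - 121 = -124)
73*W - 177 = 73*(-124) - 177 = -9052 - 177 = -9229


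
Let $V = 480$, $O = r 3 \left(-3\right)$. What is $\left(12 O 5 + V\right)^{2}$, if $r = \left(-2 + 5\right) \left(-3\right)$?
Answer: $28515600$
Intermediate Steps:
$r = -9$ ($r = 3 \left(-3\right) = -9$)
$O = 81$ ($O = \left(-9\right) 3 \left(-3\right) = \left(-27\right) \left(-3\right) = 81$)
$\left(12 O 5 + V\right)^{2} = \left(12 \cdot 81 \cdot 5 + 480\right)^{2} = \left(972 \cdot 5 + 480\right)^{2} = \left(4860 + 480\right)^{2} = 5340^{2} = 28515600$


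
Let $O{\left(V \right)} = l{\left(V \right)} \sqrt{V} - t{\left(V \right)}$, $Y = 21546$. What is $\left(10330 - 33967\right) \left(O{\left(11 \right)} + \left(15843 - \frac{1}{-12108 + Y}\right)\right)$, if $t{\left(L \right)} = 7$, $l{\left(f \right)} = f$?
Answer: $- \frac{1177596655793}{3146} - 260007 \sqrt{11} \approx -3.7518 \cdot 10^{8}$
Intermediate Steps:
$O{\left(V \right)} = -7 + V^{\frac{3}{2}}$ ($O{\left(V \right)} = V \sqrt{V} - 7 = V^{\frac{3}{2}} - 7 = -7 + V^{\frac{3}{2}}$)
$\left(10330 - 33967\right) \left(O{\left(11 \right)} + \left(15843 - \frac{1}{-12108 + Y}\right)\right) = \left(10330 - 33967\right) \left(\left(-7 + 11^{\frac{3}{2}}\right) + \left(15843 - \frac{1}{-12108 + 21546}\right)\right) = - 23637 \left(\left(-7 + 11 \sqrt{11}\right) + \left(15843 - \frac{1}{9438}\right)\right) = - 23637 \left(\left(-7 + 11 \sqrt{11}\right) + \frac{149526233}{9438}\right) = - 23637 \left(\frac{149460167}{9438} + 11 \sqrt{11}\right) = - \frac{1177596655793}{3146} - 260007 \sqrt{11}$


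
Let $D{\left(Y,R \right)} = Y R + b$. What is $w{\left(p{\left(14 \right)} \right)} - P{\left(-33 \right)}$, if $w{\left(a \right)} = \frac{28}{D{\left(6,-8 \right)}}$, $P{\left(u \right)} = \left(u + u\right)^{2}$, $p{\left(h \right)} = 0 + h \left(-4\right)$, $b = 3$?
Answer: $- \frac{196048}{45} \approx -4356.6$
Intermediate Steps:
$p{\left(h \right)} = - 4 h$ ($p{\left(h \right)} = 0 - 4 h = - 4 h$)
$P{\left(u \right)} = 4 u^{2}$ ($P{\left(u \right)} = \left(2 u\right)^{2} = 4 u^{2}$)
$D{\left(Y,R \right)} = 3 + R Y$ ($D{\left(Y,R \right)} = Y R + 3 = R Y + 3 = 3 + R Y$)
$w{\left(a \right)} = - \frac{28}{45}$ ($w{\left(a \right)} = \frac{28}{3 - 48} = \frac{28}{-45} = 28 \left(- \frac{1}{45}\right) = - \frac{28}{45}$)
$w{\left(p{\left(14 \right)} \right)} - P{\left(-33 \right)} = - \frac{28}{45} - 4 \left(-33\right)^{2} = - \frac{28}{45} - 4 \cdot 1089 = - \frac{28}{45} - 4356 = - \frac{196048}{45}$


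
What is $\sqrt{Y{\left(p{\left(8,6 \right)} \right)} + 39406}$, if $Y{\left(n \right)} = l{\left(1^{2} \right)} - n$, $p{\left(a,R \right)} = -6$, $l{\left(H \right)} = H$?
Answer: $\sqrt{39413} \approx 198.53$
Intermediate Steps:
$Y{\left(n \right)} = 1 - n$ ($Y{\left(n \right)} = 1^{2} - n = 1 - n$)
$\sqrt{Y{\left(p{\left(8,6 \right)} \right)} + 39406} = \sqrt{\left(1 - -6\right) + 39406} = \sqrt{\left(1 + 6\right) + 39406} = \sqrt{7 + 39406} = \sqrt{39413}$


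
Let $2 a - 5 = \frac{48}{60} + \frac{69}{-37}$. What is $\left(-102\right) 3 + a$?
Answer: $- \frac{56246}{185} \approx -304.03$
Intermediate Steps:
$a = \frac{364}{185}$ ($a = \frac{5}{2} + \frac{\frac{48}{60} + \frac{69}{-37}}{2} = \frac{5}{2} + \frac{48 \cdot \frac{1}{60} + 69 \left(- \frac{1}{37}\right)}{2} = \frac{5}{2} + \frac{\frac{4}{5} - \frac{69}{37}}{2} = \frac{5}{2} + \frac{1}{2} \left(- \frac{197}{185}\right) = \frac{5}{2} - \frac{197}{370} = \frac{364}{185} \approx 1.9676$)
$\left(-102\right) 3 + a = \left(-102\right) 3 + \frac{364}{185} = -306 + \frac{364}{185} = - \frac{56246}{185}$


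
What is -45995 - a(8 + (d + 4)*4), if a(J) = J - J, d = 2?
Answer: -45995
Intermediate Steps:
a(J) = 0
-45995 - a(8 + (d + 4)*4) = -45995 - 1*0 = -45995 + 0 = -45995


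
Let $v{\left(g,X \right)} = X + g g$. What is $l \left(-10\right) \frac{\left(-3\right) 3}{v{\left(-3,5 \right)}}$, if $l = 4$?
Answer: $\frac{180}{7} \approx 25.714$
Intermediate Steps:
$v{\left(g,X \right)} = X + g^{2}$
$l \left(-10\right) \frac{\left(-3\right) 3}{v{\left(-3,5 \right)}} = 4 \left(-10\right) \frac{\left(-3\right) 3}{5 + \left(-3\right)^{2}} = - 40 \left(- \frac{9}{5 + 9}\right) = - 40 \left(- \frac{9}{14}\right) = - 40 \left(\left(-9\right) \frac{1}{14}\right) = \left(-40\right) \left(- \frac{9}{14}\right) = \frac{180}{7}$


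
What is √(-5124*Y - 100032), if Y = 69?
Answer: 2*I*√113397 ≈ 673.49*I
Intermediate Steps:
√(-5124*Y - 100032) = √(-5124*69 - 100032) = √(-353556 - 100032) = √(-453588) = 2*I*√113397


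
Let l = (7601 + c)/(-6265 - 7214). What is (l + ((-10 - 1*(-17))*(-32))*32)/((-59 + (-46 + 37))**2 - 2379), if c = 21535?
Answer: -32215536/10086785 ≈ -3.1938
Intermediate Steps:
l = -9712/4493 (l = (7601 + 21535)/(-6265 - 7214) = 29136/(-13479) = 29136*(-1/13479) = -9712/4493 ≈ -2.1616)
(l + ((-10 - 1*(-17))*(-32))*32)/((-59 + (-46 + 37))**2 - 2379) = (-9712/4493 + ((-10 - 1*(-17))*(-32))*32)/((-59 + (-46 + 37))**2 - 2379) = (-9712/4493 + ((-10 + 17)*(-32))*32)/((-59 - 9)**2 - 2379) = (-9712/4493 + (7*(-32))*32)/((-68)**2 - 2379) = (-9712/4493 - 224*32)/(4624 - 2379) = (-9712/4493 - 7168)/2245 = -32215536/4493*1/2245 = -32215536/10086785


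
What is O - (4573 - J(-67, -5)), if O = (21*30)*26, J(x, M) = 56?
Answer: 11863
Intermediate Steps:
O = 16380 (O = 630*26 = 16380)
O - (4573 - J(-67, -5)) = 16380 - (4573 - 1*56) = 16380 - (4573 - 56) = 16380 - 1*4517 = 16380 - 4517 = 11863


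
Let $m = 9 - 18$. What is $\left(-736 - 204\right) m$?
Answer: $8460$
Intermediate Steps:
$m = -9$ ($m = 9 - 18 = -9$)
$\left(-736 - 204\right) m = \left(-736 - 204\right) \left(-9\right) = \left(-940\right) \left(-9\right) = 8460$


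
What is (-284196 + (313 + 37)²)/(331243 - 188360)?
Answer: -161696/142883 ≈ -1.1317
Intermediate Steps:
(-284196 + (313 + 37)²)/(331243 - 188360) = (-284196 + 350²)/142883 = (-284196 + 122500)*(1/142883) = -161696*1/142883 = -161696/142883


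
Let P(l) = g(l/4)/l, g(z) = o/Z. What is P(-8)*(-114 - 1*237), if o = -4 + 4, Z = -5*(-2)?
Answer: 0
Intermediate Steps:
Z = 10
o = 0
g(z) = 0 (g(z) = 0/10 = 0*(1/10) = 0)
P(l) = 0 (P(l) = 0/l = 0)
P(-8)*(-114 - 1*237) = 0*(-114 - 1*237) = 0*(-114 - 237) = 0*(-351) = 0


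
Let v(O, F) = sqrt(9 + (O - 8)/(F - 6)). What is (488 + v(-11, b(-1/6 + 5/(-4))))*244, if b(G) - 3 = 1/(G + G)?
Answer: 119072 + 488*sqrt(33)/3 ≈ 1.2001e+5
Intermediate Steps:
b(G) = 3 + 1/(2*G) (b(G) = 3 + 1/(G + G) = 3 + 1/(2*G))
v(O, F) = sqrt(9 + (-8 + O)/(-6 + F))
(488 + v(-11, b(-1/6 + 5/(-4))))*244 = (488 + sqrt((-62 - 11 + 9*(3 + 1/(2*(-1/6 + 5/(-4)))))/(-6 + (3 + 1/(2*(-1/6 + 5/(-4)))))))*244 = (488 + sqrt((-62 - 11 + 9*(3 + 1/(2*(-1*1/6 + 5*(-1/4)))))/(-6 + (3 + 1/(2*(-1*1/6 + 5*(-1/4)))))))*244 = (488 + sqrt((-62 - 11 + 9*(3 + 1/(2*(-1/6 - 5/4))))/(-6 + (3 + 1/(2*(-1/6 - 5/4))))))*244 = (488 + sqrt((-62 - 11 + 9*(3 + 1/(2*(-17/12))))/(-6 + (3 + 1/(2*(-17/12))))))*244 = (488 + sqrt((-62 - 11 + 9*(3 + (1/2)*(-12/17)))/(-6 + (3 + (1/2)*(-12/17)))))*244 = (488 + sqrt((-62 - 11 + 9*(3 - 6/17))/(-6 + (3 - 6/17))))*244 = (488 + sqrt((-62 - 11 + 9*(45/17))/(-6 + 45/17)))*244 = (488 + sqrt((-62 - 11 + 405/17)/(-57/17)))*244 = (488 + sqrt(-17/57*(-836/17)))*244 = (488 + sqrt(44/3))*244 = (488 + 2*sqrt(33)/3)*244 = 119072 + 488*sqrt(33)/3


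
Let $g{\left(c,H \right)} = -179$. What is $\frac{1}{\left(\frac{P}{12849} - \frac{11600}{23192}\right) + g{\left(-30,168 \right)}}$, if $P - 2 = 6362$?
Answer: $- \frac{37249251}{6667797743} \approx -0.0055864$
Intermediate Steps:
$P = 6364$ ($P = 2 + 6362 = 6364$)
$\frac{1}{\left(\frac{P}{12849} - \frac{11600}{23192}\right) + g{\left(-30,168 \right)}} = \frac{1}{\left(\frac{6364}{12849} - \frac{11600}{23192}\right) - 179} = \frac{1}{\left(6364 \cdot \frac{1}{12849} - \frac{1450}{2899}\right) - 179} = \frac{1}{\left(\frac{6364}{12849} - \frac{1450}{2899}\right) - 179} = \frac{1}{- \frac{181814}{37249251} - 179} = \frac{1}{- \frac{6667797743}{37249251}} = - \frac{37249251}{6667797743}$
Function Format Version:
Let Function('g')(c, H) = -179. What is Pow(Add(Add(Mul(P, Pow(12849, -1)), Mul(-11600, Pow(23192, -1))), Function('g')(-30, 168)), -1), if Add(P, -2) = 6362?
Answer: Rational(-37249251, 6667797743) ≈ -0.0055864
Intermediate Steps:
P = 6364 (P = Add(2, 6362) = 6364)
Pow(Add(Add(Mul(P, Pow(12849, -1)), Mul(-11600, Pow(23192, -1))), Function('g')(-30, 168)), -1) = Pow(Add(Add(Mul(6364, Pow(12849, -1)), Mul(-11600, Pow(23192, -1))), -179), -1) = Pow(Add(Add(Mul(6364, Rational(1, 12849)), Mul(-11600, Rational(1, 23192))), -179), -1) = Pow(Add(Add(Rational(6364, 12849), Rational(-1450, 2899)), -179), -1) = Pow(Add(Rational(-181814, 37249251), -179), -1) = Pow(Rational(-6667797743, 37249251), -1) = Rational(-37249251, 6667797743)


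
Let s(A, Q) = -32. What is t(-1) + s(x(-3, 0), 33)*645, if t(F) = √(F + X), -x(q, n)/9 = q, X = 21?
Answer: -20640 + 2*√5 ≈ -20636.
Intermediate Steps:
x(q, n) = -9*q
t(F) = √(21 + F) (t(F) = √(F + 21) = √(21 + F))
t(-1) + s(x(-3, 0), 33)*645 = √(21 - 1) - 32*645 = √20 - 20640 = 2*√5 - 20640 = -20640 + 2*√5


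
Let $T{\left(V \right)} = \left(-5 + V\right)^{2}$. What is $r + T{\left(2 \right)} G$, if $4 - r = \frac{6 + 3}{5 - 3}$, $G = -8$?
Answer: $- \frac{145}{2} \approx -72.5$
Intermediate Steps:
$r = - \frac{1}{2}$ ($r = 4 - \frac{6 + 3}{5 - 3} = 4 - \frac{9}{2} = - \frac{1}{2} \approx -0.5$)
$r + T{\left(2 \right)} G = - \frac{1}{2} + \left(-5 + 2\right)^{2} \left(-8\right) = - \frac{1}{2} + \left(-3\right)^{2} \left(-8\right) = - \frac{1}{2} + 9 \left(-8\right) = - \frac{1}{2} - 72 = - \frac{145}{2}$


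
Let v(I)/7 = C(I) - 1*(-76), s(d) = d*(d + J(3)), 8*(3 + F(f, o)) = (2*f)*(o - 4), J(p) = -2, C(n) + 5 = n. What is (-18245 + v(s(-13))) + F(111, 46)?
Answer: -30441/2 ≈ -15221.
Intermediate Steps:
C(n) = -5 + n
F(f, o) = -3 + f*(-4 + o)/4 (F(f, o) = -3 + ((2*f)*(o - 4))/8 = -3 + ((2*f)*(-4 + o))/8 = -3 + (2*f*(-4 + o))/8 = -3 + f*(-4 + o)/4)
s(d) = d*(-2 + d) (s(d) = d*(d - 2) = d*(-2 + d))
v(I) = 497 + 7*I (v(I) = 7*((-5 + I) - 1*(-76)) = 7*((-5 + I) + 76) = 7*(71 + I) = 497 + 7*I)
(-18245 + v(s(-13))) + F(111, 46) = (-18245 + (497 + 7*(-13*(-2 - 13)))) + (-3 - 1*111 + (¼)*111*46) = (-18245 + (497 + 7*(-13*(-15)))) + (-3 - 111 + 2553/2) = (-18245 + (497 + 7*195)) + 2325/2 = (-18245 + (497 + 1365)) + 2325/2 = (-18245 + 1862) + 2325/2 = -16383 + 2325/2 = -30441/2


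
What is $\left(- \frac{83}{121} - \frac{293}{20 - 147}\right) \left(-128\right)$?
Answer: $- \frac{3188736}{15367} \approx -207.51$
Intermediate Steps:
$\left(- \frac{83}{121} - \frac{293}{20 - 147}\right) \left(-128\right) = \left(\left(-83\right) \frac{1}{121} - \frac{293}{-127}\right) \left(-128\right) = \left(- \frac{83}{121} - - \frac{293}{127}\right) \left(-128\right) = \left(- \frac{83}{121} + \frac{293}{127}\right) \left(-128\right) = \frac{24912}{15367} \left(-128\right) = - \frac{3188736}{15367}$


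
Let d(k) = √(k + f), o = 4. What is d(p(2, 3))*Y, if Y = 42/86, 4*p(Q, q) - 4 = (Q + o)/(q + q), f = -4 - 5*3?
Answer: 21*I*√71/86 ≈ 2.0575*I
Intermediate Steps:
f = -19 (f = -4 - 15 = -19)
p(Q, q) = 1 + (4 + Q)/(8*q) (p(Q, q) = 1 + ((Q + 4)/(q + q))/4 = 1 + ((4 + Q)/((2*q)))/4 = 1 + ((4 + Q)*(1/(2*q)))/4 = 1 + ((4 + Q)/(2*q))/4 = 1 + (4 + Q)/(8*q))
Y = 21/43 (Y = 42*(1/86) = 21/43 ≈ 0.48837)
d(k) = √(-19 + k) (d(k) = √(k - 19) = √(-19 + k))
d(p(2, 3))*Y = √(-19 + (⅛)*(4 + 2 + 8*3)/3)*(21/43) = √(-19 + (⅛)*(⅓)*(4 + 2 + 24))*(21/43) = √(-19 + (⅛)*(⅓)*30)*(21/43) = √(-19 + 5/4)*(21/43) = √(-71/4)*(21/43) = (I*√71/2)*(21/43) = 21*I*√71/86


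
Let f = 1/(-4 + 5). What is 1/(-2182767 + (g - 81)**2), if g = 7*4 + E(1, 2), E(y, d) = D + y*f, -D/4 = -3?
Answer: -1/2181167 ≈ -4.5847e-7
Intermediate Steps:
D = 12 (D = -4*(-3) = 12)
f = 1 (f = 1/1 = 1)
E(y, d) = 12 + y (E(y, d) = 12 + y*1 = 12 + y)
g = 41 (g = 7*4 + (12 + 1) = 28 + 13 = 41)
1/(-2182767 + (g - 81)**2) = 1/(-2182767 + (41 - 81)**2) = 1/(-2182767 + (-40)**2) = 1/(-2182767 + 1600) = 1/(-2181167) = -1/2181167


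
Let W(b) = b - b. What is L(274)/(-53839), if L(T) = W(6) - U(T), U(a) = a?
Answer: 274/53839 ≈ 0.0050892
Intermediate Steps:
W(b) = 0
L(T) = -T (L(T) = 0 - T = -T)
L(274)/(-53839) = -1*274/(-53839) = -274*(-1/53839) = 274/53839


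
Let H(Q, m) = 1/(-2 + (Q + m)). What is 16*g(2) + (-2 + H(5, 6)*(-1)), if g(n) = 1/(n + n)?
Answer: 17/9 ≈ 1.8889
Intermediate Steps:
g(n) = 1/(2*n)
H(Q, m) = 1/(-2 + Q + m)
16*g(2) + (-2 + H(5, 6)*(-1)) = 16*((½)/2) + (-2 - 1/(-2 + 5 + 6)) = 16*((½)*(½)) + (-2 - 1/9) = 16*(¼) + (-2 + (⅑)*(-1)) = 4 + (-2 - ⅑) = 4 - 19/9 = 17/9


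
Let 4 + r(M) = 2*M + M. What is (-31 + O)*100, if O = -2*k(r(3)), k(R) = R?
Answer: -4100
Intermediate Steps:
r(M) = -4 + 3*M (r(M) = -4 + (2*M + M) = -4 + 3*M)
O = -10 (O = -2*(-4 + 3*3) = -2*(-4 + 9) = -2*5 = -10)
(-31 + O)*100 = (-31 - 10)*100 = -41*100 = -4100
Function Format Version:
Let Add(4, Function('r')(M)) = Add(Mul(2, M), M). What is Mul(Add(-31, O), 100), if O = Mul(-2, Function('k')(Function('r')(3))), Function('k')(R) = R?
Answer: -4100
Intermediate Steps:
Function('r')(M) = Add(-4, Mul(3, M)) (Function('r')(M) = Add(-4, Add(Mul(2, M), M)) = Add(-4, Mul(3, M)))
O = -10 (O = Mul(-2, Add(-4, Mul(3, 3))) = Mul(-2, Add(-4, 9)) = Mul(-2, 5) = -10)
Mul(Add(-31, O), 100) = Mul(Add(-31, -10), 100) = Mul(-41, 100) = -4100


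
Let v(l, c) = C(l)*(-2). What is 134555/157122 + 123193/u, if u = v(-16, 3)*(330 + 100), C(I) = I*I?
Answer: 119387189/402232320 ≈ 0.29681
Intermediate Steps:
C(I) = I²
v(l, c) = -2*l² (v(l, c) = l²*(-2) = -2*l²)
u = -220160 (u = (-2*(-16)²)*(330 + 100) = -2*256*430 = -512*430 = -220160)
134555/157122 + 123193/u = 134555/157122 + 123193/(-220160) = 134555*(1/157122) + 123193*(-1/220160) = 134555/157122 - 123193/220160 = 119387189/402232320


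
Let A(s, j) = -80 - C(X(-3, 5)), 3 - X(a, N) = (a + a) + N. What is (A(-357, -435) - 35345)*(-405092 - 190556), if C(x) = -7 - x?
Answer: 21094278272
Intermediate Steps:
X(a, N) = 3 - N - 2*a (X(a, N) = 3 - ((a + a) + N) = 3 - (2*a + N) = 3 - (N + 2*a) = 3 + (-N - 2*a) = 3 - N - 2*a)
A(s, j) = -69 (A(s, j) = -80 - (-7 - (3 - 1*5 - 2*(-3))) = -80 - (-7 - (3 - 5 + 6)) = -80 - (-7 - 1*4) = -80 - (-7 - 4) = -80 - 1*(-11) = -80 + 11 = -69)
(A(-357, -435) - 35345)*(-405092 - 190556) = (-69 - 35345)*(-405092 - 190556) = -35414*(-595648) = 21094278272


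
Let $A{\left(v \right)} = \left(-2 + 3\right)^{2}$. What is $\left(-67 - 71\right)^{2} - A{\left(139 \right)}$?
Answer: $19043$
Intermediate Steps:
$A{\left(v \right)} = 1$ ($A{\left(v \right)} = 1^{2} = 1$)
$\left(-67 - 71\right)^{2} - A{\left(139 \right)} = \left(-67 - 71\right)^{2} - 1 = \left(-138\right)^{2} - 1 = 19044 - 1 = 19043$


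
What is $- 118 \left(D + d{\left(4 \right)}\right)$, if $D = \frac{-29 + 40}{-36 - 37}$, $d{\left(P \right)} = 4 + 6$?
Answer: $- \frac{84842}{73} \approx -1162.2$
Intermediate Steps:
$d{\left(P \right)} = 10$
$D = - \frac{11}{73}$ ($D = \frac{11}{-73} = 11 \left(- \frac{1}{73}\right) = - \frac{11}{73} \approx -0.15068$)
$- 118 \left(D + d{\left(4 \right)}\right) = - 118 \left(- \frac{11}{73} + 10\right) = \left(-118\right) \frac{719}{73} = - \frac{84842}{73}$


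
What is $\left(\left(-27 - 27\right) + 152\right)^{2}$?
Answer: $9604$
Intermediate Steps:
$\left(\left(-27 - 27\right) + 152\right)^{2} = \left(-54 + 152\right)^{2} = 98^{2} = 9604$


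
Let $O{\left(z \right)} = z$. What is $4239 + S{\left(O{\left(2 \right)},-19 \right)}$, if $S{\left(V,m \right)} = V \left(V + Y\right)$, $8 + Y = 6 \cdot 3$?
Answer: $4263$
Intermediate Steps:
$Y = 10$ ($Y = -8 + 6 \cdot 3 = -8 + 18 = 10$)
$S{\left(V,m \right)} = V \left(10 + V\right)$ ($S{\left(V,m \right)} = V \left(V + 10\right) = V \left(10 + V\right)$)
$4239 + S{\left(O{\left(2 \right)},-19 \right)} = 4239 + 2 \left(10 + 2\right) = 4239 + 2 \cdot 12 = 4239 + 24 = 4263$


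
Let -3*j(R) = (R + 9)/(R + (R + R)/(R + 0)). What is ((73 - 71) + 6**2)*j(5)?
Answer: -76/3 ≈ -25.333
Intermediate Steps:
j(R) = -(9 + R)/(3*(2 + R)) (j(R) = -(R + 9)/(3*(R + (R + R)/(R + 0))) = -(9 + R)/(3*(R + (2*R)/R)) = -(9 + R)/(3*(R + 2)) = -(9 + R)/(3*(2 + R)))
((73 - 71) + 6**2)*j(5) = ((73 - 71) + 6**2)*((-9 - 1*5)/(3*(2 + 5))) = (2 + 36)*((1/3)*(-9 - 5)/7) = 38*((1/3)*(1/7)*(-14)) = 38*(-2/3) = -76/3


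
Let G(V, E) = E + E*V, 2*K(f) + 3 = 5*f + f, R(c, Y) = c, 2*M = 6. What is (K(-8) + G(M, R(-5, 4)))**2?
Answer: 8281/4 ≈ 2070.3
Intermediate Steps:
M = 3 (M = (1/2)*6 = 3)
K(f) = -3/2 + 3*f (K(f) = -3/2 + (5*f + f)/2 = -3/2 + (6*f)/2 = -3/2 + 3*f)
(K(-8) + G(M, R(-5, 4)))**2 = ((-3/2 + 3*(-8)) - 5*(1 + 3))**2 = ((-3/2 - 24) - 5*4)**2 = (-51/2 - 20)**2 = (-91/2)**2 = 8281/4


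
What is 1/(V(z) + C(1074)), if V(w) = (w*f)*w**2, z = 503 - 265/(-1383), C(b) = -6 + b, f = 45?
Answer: 293916543/1685143174473927644 ≈ 1.7442e-10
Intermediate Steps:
z = 695914/1383 (z = 503 - 265*(-1/1383) = 503 + 265/1383 = 695914/1383 ≈ 503.19)
V(w) = 45*w**3 (V(w) = (w*45)*w**2 = (45*w)*w**2 = 45*w**3)
1/(V(z) + C(1074)) = 1/(45*(695914/1383)**3 + (-6 + 1074)) = 1/(45*(337028572114211944/2645248887) + 1068) = 1/(1685142860571059720/293916543 + 1068) = 1/(1685143174473927644/293916543) = 293916543/1685143174473927644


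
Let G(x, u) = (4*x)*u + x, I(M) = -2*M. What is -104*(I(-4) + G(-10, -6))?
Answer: -24752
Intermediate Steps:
G(x, u) = x + 4*u*x (G(x, u) = 4*u*x + x = x + 4*u*x)
-104*(I(-4) + G(-10, -6)) = -104*(-2*(-4) - 10*(1 + 4*(-6))) = -104*(8 - 10*(1 - 24)) = -104*(8 - 10*(-23)) = -104*(8 + 230) = -104*238 = -24752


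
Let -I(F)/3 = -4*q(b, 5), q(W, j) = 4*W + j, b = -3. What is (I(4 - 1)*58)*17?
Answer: -82824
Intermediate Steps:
q(W, j) = j + 4*W
I(F) = -84 (I(F) = -(-12)*(5 + 4*(-3)) = -(-12)*(5 - 12) = -(-12)*(-7) = -3*28 = -84)
(I(4 - 1)*58)*17 = -84*58*17 = -4872*17 = -82824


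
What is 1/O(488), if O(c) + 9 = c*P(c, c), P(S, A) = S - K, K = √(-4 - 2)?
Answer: 238135/56709707089 + 488*I*√6/56709707089 ≈ 4.1992e-6 + 2.1078e-8*I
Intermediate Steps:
K = I*√6 (K = √(-6) = I*√6 ≈ 2.4495*I)
P(S, A) = S - I*√6
O(c) = -9 + c*(c - I*√6)
1/O(488) = 1/(-9 + 488*(488 - I*√6)) = 1/(-9 + (238144 - 488*I*√6)) = 1/(238135 - 488*I*√6)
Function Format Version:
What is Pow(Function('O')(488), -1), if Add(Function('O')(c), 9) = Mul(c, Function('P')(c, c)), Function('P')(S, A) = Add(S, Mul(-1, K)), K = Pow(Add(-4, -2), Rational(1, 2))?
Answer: Add(Rational(238135, 56709707089), Mul(Rational(488, 56709707089), I, Pow(6, Rational(1, 2)))) ≈ Add(4.1992e-6, Mul(2.1078e-8, I))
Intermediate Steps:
K = Mul(I, Pow(6, Rational(1, 2))) (K = Pow(-6, Rational(1, 2)) = Mul(I, Pow(6, Rational(1, 2))) ≈ Mul(2.4495, I))
Function('P')(S, A) = Add(S, Mul(-1, I, Pow(6, Rational(1, 2)))) (Function('P')(S, A) = Add(S, Mul(-1, Mul(I, Pow(6, Rational(1, 2))))) = Add(S, Mul(-1, I, Pow(6, Rational(1, 2)))))
Function('O')(c) = Add(-9, Mul(c, Add(c, Mul(-1, I, Pow(6, Rational(1, 2))))))
Pow(Function('O')(488), -1) = Pow(Add(-9, Mul(488, Add(488, Mul(-1, I, Pow(6, Rational(1, 2)))))), -1) = Pow(Add(-9, Add(238144, Mul(-488, I, Pow(6, Rational(1, 2))))), -1) = Pow(Add(238135, Mul(-488, I, Pow(6, Rational(1, 2)))), -1)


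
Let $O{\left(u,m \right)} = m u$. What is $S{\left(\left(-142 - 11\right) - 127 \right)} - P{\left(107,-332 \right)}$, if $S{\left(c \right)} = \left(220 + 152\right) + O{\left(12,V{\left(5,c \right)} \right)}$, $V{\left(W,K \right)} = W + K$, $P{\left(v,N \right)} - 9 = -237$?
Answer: $-2700$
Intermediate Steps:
$P{\left(v,N \right)} = -228$ ($P{\left(v,N \right)} = 9 - 237 = -228$)
$V{\left(W,K \right)} = K + W$
$S{\left(c \right)} = 432 + 12 c$ ($S{\left(c \right)} = \left(220 + 152\right) + \left(c + 5\right) 12 = 372 + \left(5 + c\right) 12 = 372 + \left(60 + 12 c\right) = 432 + 12 c$)
$S{\left(\left(-142 - 11\right) - 127 \right)} - P{\left(107,-332 \right)} = \left(432 + 12 \left(\left(-142 - 11\right) - 127\right)\right) - -228 = \left(432 + 12 \left(-153 - 127\right)\right) + 228 = \left(432 + 12 \left(-280\right)\right) + 228 = \left(432 - 3360\right) + 228 = -2928 + 228 = -2700$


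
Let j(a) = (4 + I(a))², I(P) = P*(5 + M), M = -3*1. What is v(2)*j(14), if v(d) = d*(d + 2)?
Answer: 8192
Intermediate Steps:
M = -3
I(P) = 2*P (I(P) = P*(5 - 3) = P*2 = 2*P)
v(d) = d*(2 + d)
j(a) = (4 + 2*a)²
v(2)*j(14) = (2*(2 + 2))*(4*(2 + 14)²) = (2*4)*(4*16²) = 8*(4*256) = 8*1024 = 8192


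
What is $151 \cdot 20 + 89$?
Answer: $3109$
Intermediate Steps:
$151 \cdot 20 + 89 = 3020 + 89 = 3109$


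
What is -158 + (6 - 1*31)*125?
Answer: -3283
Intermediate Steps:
-158 + (6 - 1*31)*125 = -158 + (6 - 31)*125 = -158 - 25*125 = -158 - 3125 = -3283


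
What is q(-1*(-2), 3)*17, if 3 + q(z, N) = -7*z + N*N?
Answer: -136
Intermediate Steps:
q(z, N) = -3 + N**2 - 7*z (q(z, N) = -3 + (-7*z + N*N) = -3 + (-7*z + N**2) = -3 + (N**2 - 7*z) = -3 + N**2 - 7*z)
q(-1*(-2), 3)*17 = (-3 + 3**2 - (-7)*(-2))*17 = (-3 + 9 - 7*2)*17 = (-3 + 9 - 14)*17 = -8*17 = -136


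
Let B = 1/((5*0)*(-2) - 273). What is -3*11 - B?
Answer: -9008/273 ≈ -32.996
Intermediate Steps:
B = -1/273 (B = 1/(0*(-2) - 273) = 1/(0 - 273) = 1/(-273) = -1/273 ≈ -0.0036630)
-3*11 - B = -3*11 - 1*(-1/273) = -33 + 1/273 = -9008/273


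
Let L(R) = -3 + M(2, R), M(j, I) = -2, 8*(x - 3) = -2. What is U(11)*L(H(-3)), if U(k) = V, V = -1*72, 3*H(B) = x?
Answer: 360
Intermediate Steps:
x = 11/4 (x = 3 + (⅛)*(-2) = 3 - ¼ = 11/4 ≈ 2.7500)
H(B) = 11/12 (H(B) = (⅓)*(11/4) = 11/12)
V = -72
L(R) = -5 (L(R) = -3 - 2 = -5)
U(k) = -72
U(11)*L(H(-3)) = -72*(-5) = 360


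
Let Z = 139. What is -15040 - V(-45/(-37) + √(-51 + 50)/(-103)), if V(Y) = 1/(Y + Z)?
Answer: -4294597119870804/285544885865 - 141007*I/285544885865 ≈ -15040.0 - 4.9382e-7*I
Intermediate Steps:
V(Y) = 1/(139 + Y) (V(Y) = 1/(Y + 139) = 1/(139 + Y))
-15040 - V(-45/(-37) + √(-51 + 50)/(-103)) = -15040 - 1/(139 + (-45/(-37) + √(-51 + 50)/(-103))) = -15040 - 1/(139 + (-45*(-1/37) + √(-1)*(-1/103))) = -15040 - 1/(139 + (45/37 + I*(-1/103))) = -15040 - 1/(139 + (45/37 - I/103)) = -15040 - 1/(5188/37 - I/103) = -15040 - 14523721*(5188/37 + I/103)/285544885865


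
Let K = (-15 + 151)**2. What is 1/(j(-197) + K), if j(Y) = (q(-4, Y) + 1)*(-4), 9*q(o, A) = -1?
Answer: 9/166432 ≈ 5.4076e-5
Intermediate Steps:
q(o, A) = -1/9 (q(o, A) = (1/9)*(-1) = -1/9)
j(Y) = -32/9 (j(Y) = (-1/9 + 1)*(-4) = (8/9)*(-4) = -32/9)
K = 18496 (K = 136**2 = 18496)
1/(j(-197) + K) = 1/(-32/9 + 18496) = 1/(166432/9) = 9/166432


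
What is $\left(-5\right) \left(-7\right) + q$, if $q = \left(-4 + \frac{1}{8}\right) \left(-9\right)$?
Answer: $\frac{559}{8} \approx 69.875$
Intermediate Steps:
$q = \frac{279}{8}$ ($q = \left(-4 + \frac{1}{8}\right) \left(-9\right) = \left(- \frac{31}{8}\right) \left(-9\right) = \frac{279}{8} \approx 34.875$)
$\left(-5\right) \left(-7\right) + q = \left(-5\right) \left(-7\right) + \frac{279}{8} = 35 + \frac{279}{8} = \frac{559}{8}$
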